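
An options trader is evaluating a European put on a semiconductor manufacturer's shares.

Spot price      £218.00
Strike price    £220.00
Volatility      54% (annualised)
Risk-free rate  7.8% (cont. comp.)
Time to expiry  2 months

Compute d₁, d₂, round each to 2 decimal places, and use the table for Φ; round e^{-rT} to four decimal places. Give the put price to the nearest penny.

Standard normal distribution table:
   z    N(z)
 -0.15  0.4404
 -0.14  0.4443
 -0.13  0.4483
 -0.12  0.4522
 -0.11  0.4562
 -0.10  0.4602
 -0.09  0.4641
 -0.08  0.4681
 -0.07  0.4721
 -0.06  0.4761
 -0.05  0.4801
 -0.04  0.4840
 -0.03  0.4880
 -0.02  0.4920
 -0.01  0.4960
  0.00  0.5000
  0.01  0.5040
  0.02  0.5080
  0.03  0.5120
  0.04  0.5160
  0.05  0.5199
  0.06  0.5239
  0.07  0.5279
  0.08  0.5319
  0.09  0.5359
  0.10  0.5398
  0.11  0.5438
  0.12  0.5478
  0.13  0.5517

T = 0.1667;  σ√T = 0.2205
ln(S/K) + (r + σ²/2)T = ln(218/220) + (0.078 + 0.54²/2)·0.1667 = -0.0091 + 0.0373 = 0.0282
d₁ = 0.0282 / 0.2205 = 0.1278 → 0.13
d₂ = d₁ − σ√T = 0.1278 − 0.2205 = -0.0927 → -0.09
e^(−rT) = e^(−0.078·0.1667) = 0.9871
P = 220·0.9871·N(0.09) − 218·N(-0.13) = 220·0.9871·0.5359 − 218·0.4483 = 116.3771 − 97.7294 = 18.6477

£18.65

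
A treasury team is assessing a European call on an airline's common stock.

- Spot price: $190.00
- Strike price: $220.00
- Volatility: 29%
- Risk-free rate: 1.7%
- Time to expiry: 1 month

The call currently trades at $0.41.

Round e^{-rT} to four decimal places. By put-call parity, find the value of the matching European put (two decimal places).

$30.10

e^(−rT) = e^(−0.017·0.08333) = 0.9986
Put-call parity: C − P = S − K·e^(−rT) = 190 − 220·0.9986 = 190 − 219.6920 = -29.6920
P = C − (C − P) = 0.41 − (-29.6920) = 30.1020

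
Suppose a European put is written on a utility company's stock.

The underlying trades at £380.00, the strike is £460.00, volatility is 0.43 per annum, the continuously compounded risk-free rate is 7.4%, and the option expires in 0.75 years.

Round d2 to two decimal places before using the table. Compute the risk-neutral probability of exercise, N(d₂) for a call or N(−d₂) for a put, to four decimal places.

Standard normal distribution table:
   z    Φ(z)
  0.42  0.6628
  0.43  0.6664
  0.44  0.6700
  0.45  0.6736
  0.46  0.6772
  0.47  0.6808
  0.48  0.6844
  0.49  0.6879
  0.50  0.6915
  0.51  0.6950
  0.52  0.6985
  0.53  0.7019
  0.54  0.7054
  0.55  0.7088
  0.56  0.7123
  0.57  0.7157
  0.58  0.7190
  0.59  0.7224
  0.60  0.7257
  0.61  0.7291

σ√T = 0.43 × 0.8660 = 0.3724
d₁ = [ln(380/460) + (0.074 + 0.43²/2)·0.75] / 0.3724 = [-0.1911 + 0.1248] / 0.3724 = -0.1778 ≈ -0.18
d₂ = d₁ − σ√T = -0.1778 − 0.3724 = -0.5502 ≈ -0.55
Pr(exercise) under Q = N(−d₂) = N(0.55) = 0.7088

0.7088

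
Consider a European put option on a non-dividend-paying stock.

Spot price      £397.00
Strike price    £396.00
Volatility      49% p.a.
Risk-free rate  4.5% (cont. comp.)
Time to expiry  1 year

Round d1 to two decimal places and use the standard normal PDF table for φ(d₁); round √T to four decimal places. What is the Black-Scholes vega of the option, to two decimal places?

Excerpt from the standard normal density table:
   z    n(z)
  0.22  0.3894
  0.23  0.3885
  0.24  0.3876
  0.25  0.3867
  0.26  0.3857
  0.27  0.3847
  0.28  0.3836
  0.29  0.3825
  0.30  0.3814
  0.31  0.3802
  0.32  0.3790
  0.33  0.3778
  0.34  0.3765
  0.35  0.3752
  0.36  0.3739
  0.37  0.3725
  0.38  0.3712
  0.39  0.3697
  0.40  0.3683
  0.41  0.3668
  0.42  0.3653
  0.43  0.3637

T = 1;  σ√T = 0.4900
d₁ = [ln(397/396) + (0.045 + ½·0.49²)·1] / (σ√T) = (0.0025 + 0.1650) / 0.4900 = 0.3420 → 0.34
√T = √1 = 1.0000
φ(d₁) = φ(0.34) = 0.3765
vega = S·φ(d₁)·√T = 397·0.3765·1.0000 = 149.4705
(The call has the same vega.)

149.47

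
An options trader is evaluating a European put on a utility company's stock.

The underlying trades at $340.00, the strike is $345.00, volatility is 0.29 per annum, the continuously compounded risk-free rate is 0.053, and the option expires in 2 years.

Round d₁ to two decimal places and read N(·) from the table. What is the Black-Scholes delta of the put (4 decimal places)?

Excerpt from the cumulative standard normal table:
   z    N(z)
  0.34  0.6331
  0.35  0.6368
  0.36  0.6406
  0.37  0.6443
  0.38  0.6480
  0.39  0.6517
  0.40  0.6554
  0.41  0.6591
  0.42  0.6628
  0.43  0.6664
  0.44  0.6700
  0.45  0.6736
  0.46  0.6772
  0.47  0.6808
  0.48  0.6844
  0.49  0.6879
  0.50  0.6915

σ√T = 0.29·√2 = 0.4101
d₁ = [ln(340/345) + (0.053 + 0.29²/2)·2] / 0.4101 = [-0.0146 + 0.1901] / 0.4101 = 0.4279 → 0.43
N(d₁) = N(0.43) = 0.6664
Δ_put = N(d₁) − 1 = 0.6664 − 1 = -0.3336

-0.3336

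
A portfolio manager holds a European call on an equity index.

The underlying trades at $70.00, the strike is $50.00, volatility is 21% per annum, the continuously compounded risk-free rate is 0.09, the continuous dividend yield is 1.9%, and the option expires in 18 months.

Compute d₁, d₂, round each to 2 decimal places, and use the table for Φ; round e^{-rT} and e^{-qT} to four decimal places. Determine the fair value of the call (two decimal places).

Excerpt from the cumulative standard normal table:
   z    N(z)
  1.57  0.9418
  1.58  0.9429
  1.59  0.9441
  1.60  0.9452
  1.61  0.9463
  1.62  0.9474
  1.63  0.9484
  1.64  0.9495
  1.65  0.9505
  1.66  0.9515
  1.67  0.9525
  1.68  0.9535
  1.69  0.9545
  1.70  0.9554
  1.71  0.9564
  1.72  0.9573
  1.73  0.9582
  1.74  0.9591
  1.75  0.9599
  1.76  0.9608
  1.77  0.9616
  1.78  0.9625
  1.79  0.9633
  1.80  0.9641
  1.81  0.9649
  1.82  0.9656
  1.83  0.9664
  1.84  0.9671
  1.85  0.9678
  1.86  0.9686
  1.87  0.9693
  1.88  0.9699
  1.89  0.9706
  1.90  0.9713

σ√T = 0.21·√1.5 = 0.2572
d₁ = [ln(70/50) + (0.09 − 0.019 + ½·0.21²)·1.5] / (σ√T) = (0.3365 + 0.1396) / 0.2572 = 1.8509 which rounds to 1.85
d₂ = 1.8509 − 0.2572 = 1.5937 which rounds to 1.59
e^(−qT) = e^(−0.019·1.5) = 0.9719;  e^(−rT) = e^(−0.09·1.5) = 0.8737
C = 70·0.9719·N(1.85) − 50·0.8737·N(1.59) = 70·0.9719·0.9678 − 50·0.8737·0.9441 = 65.8423 − 41.2430 = 24.5993

$24.60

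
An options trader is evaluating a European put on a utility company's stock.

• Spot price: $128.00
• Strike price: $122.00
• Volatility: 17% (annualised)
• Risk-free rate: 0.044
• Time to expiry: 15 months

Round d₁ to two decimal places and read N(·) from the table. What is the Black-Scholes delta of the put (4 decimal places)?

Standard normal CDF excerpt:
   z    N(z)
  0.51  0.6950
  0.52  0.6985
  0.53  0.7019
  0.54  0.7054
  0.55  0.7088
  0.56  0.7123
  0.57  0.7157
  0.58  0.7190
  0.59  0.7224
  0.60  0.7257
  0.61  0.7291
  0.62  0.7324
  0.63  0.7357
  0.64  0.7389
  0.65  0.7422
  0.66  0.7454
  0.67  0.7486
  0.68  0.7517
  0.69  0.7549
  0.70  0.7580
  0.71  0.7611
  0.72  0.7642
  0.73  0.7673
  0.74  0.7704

-0.2611

σ√T = 0.17 × 1.1180 = 0.1901
d₁ = [ln(128/122) + (0.044 + ½·0.17²)·1.25] / (σ√T) = (0.0480 + 0.0731) / 0.1901 = 0.6370 ⇒ 0.64
N(d₁) = N(0.64) = 0.7389
Δ_put = N(d₁) − 1 = 0.7389 − 1 = -0.2611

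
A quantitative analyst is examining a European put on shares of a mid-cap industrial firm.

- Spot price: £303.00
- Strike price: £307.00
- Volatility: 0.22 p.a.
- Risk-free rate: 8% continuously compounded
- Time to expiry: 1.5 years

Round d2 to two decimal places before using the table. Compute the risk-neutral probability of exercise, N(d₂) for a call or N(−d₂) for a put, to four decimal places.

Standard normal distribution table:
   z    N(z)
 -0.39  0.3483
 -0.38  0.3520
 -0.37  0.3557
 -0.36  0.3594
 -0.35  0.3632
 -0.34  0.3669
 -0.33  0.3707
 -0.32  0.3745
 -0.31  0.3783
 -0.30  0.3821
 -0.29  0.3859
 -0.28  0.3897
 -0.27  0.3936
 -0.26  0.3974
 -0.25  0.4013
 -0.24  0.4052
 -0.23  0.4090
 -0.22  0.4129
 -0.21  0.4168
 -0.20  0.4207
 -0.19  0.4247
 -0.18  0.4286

0.3974

σ√T = 0.22·√1.5 = 0.2694
ln(S/K) + (r + σ²/2)T = ln(303/307) + (0.08 + 0.22²/2)·1.5 = -0.0131 + 0.1563 = 0.1432
d₁ = 0.1432 / 0.2694 = 0.5314 ⇒ 0.53
d₂ = d₁ − σ√T = 0.5314 − 0.2694 = 0.2620 ⇒ 0.26
Risk-neutral Pr[S_T < K] = N(−d₂) = N(-0.26) = 0.3974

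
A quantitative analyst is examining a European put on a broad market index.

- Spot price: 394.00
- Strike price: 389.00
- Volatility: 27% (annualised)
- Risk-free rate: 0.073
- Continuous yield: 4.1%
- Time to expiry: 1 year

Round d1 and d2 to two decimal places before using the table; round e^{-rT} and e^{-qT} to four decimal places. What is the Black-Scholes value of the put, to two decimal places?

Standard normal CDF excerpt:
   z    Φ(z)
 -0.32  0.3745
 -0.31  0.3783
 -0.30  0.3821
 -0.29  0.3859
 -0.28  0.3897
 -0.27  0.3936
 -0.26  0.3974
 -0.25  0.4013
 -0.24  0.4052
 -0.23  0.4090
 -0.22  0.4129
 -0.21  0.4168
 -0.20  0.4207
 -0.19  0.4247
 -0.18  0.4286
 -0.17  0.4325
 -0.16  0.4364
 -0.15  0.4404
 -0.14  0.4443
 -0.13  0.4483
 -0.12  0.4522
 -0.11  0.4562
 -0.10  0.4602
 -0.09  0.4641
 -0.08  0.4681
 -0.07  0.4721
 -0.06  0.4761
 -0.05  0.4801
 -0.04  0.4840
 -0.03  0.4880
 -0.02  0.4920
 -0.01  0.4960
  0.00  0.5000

T = 1;  σ√T = 0.2700
d₁ = [ln(394/389) + (0.073 − 0.041 + ½·0.27²)·1] / (σ√T) = (0.0128 + 0.0684) / 0.2700 = 0.3008 → 0.30
d₂ = 0.3008 − 0.2700 = 0.0308 → 0.03
e^(−qT) = e^(−0.041·1) = 0.9598;  e^(−rT) = e^(−0.073·1) = 0.9296
N(−d₂) = N(-0.03) = 0.4880;  N(−d₁) = N(-0.30) = 0.3821
P = 389·0.9296·0.4880 − 394·0.9598·0.3821 = 176.4678 − 144.4954 = 31.9724

31.97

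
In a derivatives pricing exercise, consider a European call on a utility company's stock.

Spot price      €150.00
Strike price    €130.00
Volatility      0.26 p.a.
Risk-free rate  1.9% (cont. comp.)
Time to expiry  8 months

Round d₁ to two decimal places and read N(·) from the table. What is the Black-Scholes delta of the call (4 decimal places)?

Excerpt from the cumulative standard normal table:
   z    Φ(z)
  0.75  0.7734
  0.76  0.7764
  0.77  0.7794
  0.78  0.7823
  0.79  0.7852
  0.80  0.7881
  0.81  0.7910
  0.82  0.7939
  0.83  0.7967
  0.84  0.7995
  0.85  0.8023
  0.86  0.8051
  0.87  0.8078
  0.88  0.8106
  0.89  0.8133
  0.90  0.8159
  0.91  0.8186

σ√T = 0.26 × 0.8165 = 0.2123
d₁ = [ln(150/130) + (0.019 + ½·0.26²)·0.6667] / (σ√T) = (0.1431 + 0.0352) / 0.2123 = 0.8399 → 0.84
N(d₁) = N(0.84) = 0.7995
Δ_call = N(d₁) = 0.7995

0.7995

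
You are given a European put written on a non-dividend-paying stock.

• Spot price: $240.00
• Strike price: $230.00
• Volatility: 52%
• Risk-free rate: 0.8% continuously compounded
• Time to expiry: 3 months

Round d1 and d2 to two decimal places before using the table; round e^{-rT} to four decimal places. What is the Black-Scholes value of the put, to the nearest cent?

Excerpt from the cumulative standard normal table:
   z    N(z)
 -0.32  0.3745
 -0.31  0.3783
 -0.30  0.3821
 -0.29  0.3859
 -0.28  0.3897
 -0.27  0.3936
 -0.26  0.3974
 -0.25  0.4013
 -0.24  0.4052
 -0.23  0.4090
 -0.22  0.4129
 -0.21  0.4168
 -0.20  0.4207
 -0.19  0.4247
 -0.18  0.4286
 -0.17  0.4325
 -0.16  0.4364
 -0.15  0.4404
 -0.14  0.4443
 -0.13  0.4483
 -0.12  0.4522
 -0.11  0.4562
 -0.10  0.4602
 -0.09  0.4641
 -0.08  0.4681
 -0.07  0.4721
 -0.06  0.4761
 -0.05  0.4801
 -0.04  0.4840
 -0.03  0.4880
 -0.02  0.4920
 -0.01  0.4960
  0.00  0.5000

σ√T = 0.52·√0.25 = 0.2600
ln(S/K) + (r + σ²/2)T = ln(240/230) + (0.008 + 0.52²/2)·0.25 = 0.0426 + 0.0358 = 0.0784
d₁ = 0.0784 / 0.2600 = 0.3014 which rounds to 0.30
d₂ = d₁ − σ√T = 0.3014 − 0.2600 = 0.0414 which rounds to 0.04
exp(−rT) = exp(−0.008·0.25) = 0.9980
N(−d₂) = N(-0.04) = 0.4840;  N(−d₁) = N(-0.30) = 0.3821
P = 230·0.9980·0.4840 − 240·0.3821 = 111.0974 − 91.7040 = 19.3934

$19.39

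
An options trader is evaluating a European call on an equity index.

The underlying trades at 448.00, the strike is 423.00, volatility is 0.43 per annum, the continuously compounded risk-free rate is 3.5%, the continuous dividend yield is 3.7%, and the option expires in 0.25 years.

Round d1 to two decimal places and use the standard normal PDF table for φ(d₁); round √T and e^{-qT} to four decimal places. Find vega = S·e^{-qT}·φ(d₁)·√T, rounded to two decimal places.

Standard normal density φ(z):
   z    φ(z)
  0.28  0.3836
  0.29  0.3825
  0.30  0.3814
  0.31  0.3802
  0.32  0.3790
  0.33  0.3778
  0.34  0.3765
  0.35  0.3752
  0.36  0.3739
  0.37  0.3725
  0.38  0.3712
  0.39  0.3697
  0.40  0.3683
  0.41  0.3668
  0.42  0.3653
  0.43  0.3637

σ√T = 0.43·√0.25 = 0.2150
d₁ = [ln(448/423) + (0.035 − 0.037 + 0.43²/2)·0.25] / 0.2150 = [0.0574 + 0.0226] / 0.2150 = 0.3722 ≈ 0.37
√T = √0.25 = 0.5000
φ(d₁) = φ(0.37) = 0.3725
exp(−qT) = exp(−0.037·0.25) = 0.9908
vega = S·exp(−qT)·φ(d₁)·√T = 448·0.9908·0.3725·0.5000 = 82.6724
(Vega is the same for a European call and put with the same parameters.)

82.67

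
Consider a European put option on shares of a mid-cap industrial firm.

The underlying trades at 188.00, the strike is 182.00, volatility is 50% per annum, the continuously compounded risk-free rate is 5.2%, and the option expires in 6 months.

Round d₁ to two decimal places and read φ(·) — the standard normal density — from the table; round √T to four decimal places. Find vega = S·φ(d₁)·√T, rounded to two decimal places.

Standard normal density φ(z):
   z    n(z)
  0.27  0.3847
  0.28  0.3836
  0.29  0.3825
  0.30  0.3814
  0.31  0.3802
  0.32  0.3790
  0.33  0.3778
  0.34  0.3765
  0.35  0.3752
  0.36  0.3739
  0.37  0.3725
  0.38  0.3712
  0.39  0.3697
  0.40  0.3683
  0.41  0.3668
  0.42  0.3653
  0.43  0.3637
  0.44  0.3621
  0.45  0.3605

50.05

σ√T = 0.5·√0.5 = 0.3536
d₁ = [ln(188/182) + (0.052 + 0.5²/2)·0.5] / 0.3536 = [0.0324 + 0.0885] / 0.3536 = 0.3421 ≈ 0.34
√T = √0.5 = 0.7071
φ(d₁) = φ(0.34) = 0.3765
vega = S·φ(d₁)·√T = 188·0.3765·0.7071 = 50.0500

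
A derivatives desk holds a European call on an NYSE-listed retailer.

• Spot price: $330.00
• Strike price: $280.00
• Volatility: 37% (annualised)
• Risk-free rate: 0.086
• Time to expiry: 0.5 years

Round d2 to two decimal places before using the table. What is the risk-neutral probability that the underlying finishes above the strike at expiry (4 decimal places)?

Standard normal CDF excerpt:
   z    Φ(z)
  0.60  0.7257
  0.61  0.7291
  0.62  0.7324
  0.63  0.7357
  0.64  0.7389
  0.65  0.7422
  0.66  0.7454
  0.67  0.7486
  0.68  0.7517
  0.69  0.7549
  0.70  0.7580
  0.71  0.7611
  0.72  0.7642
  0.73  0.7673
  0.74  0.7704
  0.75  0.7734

0.7454

T = 0.5;  σ√T = 0.2616
d₁ = [ln(330/280) + (0.086 + 0.37²/2)·0.5] / 0.2616 = [0.1643 + 0.0772] / 0.2616 = 0.9232 ≈ 0.92
d₂ = d₁ − σ√T = 0.9232 − 0.2616 = 0.6615 ≈ 0.66
Pr(exercise) under Q = N(d₂) = 0.7454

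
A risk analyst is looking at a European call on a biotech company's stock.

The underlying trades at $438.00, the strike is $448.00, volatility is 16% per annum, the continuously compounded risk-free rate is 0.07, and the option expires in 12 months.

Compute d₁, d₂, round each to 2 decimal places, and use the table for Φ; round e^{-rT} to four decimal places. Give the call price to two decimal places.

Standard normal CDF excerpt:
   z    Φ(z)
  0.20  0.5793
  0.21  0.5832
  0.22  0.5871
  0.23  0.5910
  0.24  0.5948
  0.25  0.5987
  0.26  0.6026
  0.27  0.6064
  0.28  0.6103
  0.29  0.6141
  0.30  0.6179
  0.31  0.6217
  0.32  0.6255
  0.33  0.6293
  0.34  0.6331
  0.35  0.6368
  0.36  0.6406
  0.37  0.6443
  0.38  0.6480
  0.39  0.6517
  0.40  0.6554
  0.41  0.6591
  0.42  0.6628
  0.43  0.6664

$38.58

σ√T = 0.16·√1 = 0.1600
d₁ = [ln(438/448) + (0.07 + 0.16²/2)·1] / 0.1600 = [-0.0226 + 0.0828] / 0.1600 = 0.3764 → 0.38
d₂ = d₁ − σ√T = 0.3764 − 0.1600 = 0.2164 → 0.22
e^(−rT) = e^(−0.07·1) = 0.9324
C = 438·N(0.38) − 448·0.9324·N(0.22) = 438·0.6480 − 448·0.9324·0.5871 = 283.8240 − 245.2406 = 38.5834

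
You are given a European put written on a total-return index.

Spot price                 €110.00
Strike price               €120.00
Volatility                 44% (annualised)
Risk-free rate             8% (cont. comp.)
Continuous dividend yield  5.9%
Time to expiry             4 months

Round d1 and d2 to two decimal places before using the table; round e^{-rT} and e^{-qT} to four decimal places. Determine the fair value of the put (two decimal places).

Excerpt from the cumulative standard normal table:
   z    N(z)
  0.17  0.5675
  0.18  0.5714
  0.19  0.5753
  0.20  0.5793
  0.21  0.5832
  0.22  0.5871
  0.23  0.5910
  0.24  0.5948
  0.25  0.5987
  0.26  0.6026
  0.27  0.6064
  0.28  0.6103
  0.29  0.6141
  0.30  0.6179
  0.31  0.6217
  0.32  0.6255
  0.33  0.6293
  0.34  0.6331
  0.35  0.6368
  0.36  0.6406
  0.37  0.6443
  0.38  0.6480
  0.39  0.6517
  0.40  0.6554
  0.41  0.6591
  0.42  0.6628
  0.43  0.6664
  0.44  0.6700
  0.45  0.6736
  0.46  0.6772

€16.24

σ√T = 0.44·√0.3333 = 0.2540
d₁ = [ln(110/120) + (0.08 − 0.059 + 0.44²/2)·0.3333] / 0.2540 = [-0.0870 + 0.0393] / 0.2540 = -0.1879 → -0.19
d₂ = d₁ − σ√T = -0.1879 − 0.2540 = -0.4420 → -0.44
e^(−qT) = e^(−0.059·0.3333) = 0.9805;  e^(−rT) = e^(−0.08·0.3333) = 0.9737
N(−d₂) = N(0.44) = 0.6700;  N(−d₁) = N(0.19) = 0.5753
P = 120·0.9737·0.6700 − 110·0.9805·0.5753 = 78.2855 − 62.0490 = 16.2365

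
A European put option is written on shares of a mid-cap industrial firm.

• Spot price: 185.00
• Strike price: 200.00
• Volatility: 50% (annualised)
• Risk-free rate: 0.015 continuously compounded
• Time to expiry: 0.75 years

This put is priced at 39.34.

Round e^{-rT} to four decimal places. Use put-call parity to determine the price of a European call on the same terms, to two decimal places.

26.58

e^(−rT) = e^(−0.015·0.75) = 0.9888
Put-call parity: C − P = S − K·e^(−rT) = 185 − 200·0.9888 = 185 − 197.7600 = -12.7600
C = P + (C − P) = 39.34 + (-12.7600) = 26.5800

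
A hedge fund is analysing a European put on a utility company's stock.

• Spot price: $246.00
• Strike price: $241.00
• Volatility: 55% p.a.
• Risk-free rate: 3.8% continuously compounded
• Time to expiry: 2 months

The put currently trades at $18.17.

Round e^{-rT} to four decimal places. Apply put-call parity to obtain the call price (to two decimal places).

$24.69

exp(−rT) = exp(−0.038·0.1667) = 0.9937
Put-call parity: C − P = S − K·e^(−rT) = 246 − 241·0.9937 = 246 − 239.4817 = 6.5183
C = P + (C − P) = 18.17 + (6.5183) = 24.6883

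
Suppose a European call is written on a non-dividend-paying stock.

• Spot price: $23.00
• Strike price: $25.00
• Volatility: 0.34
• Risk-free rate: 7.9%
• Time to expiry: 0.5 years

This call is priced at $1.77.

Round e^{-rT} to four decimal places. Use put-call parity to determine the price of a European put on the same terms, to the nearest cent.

exp(−rT) = exp(−0.079·0.5) = 0.9613
Put-call parity: C − P = S − K·e^(−rT) = 23 − 25·0.9613 = 23 − 24.0325 = -1.0325
P = C − (C − P) = 1.77 − (-1.0325) = 2.8025

$2.80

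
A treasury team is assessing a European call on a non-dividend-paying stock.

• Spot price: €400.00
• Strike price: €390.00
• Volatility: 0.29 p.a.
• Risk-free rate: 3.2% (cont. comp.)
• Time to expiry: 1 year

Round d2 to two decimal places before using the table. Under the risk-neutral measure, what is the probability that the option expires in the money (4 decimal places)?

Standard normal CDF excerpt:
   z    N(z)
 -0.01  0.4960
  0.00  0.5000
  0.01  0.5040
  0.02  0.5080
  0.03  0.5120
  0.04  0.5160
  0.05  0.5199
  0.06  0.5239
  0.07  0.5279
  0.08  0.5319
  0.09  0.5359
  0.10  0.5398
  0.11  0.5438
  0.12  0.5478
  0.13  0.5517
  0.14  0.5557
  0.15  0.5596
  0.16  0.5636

σ√T = 0.29·√1 = 0.2900
d₁ = [ln(400/390) + (0.032 + 0.29²/2)·1] / 0.2900 = [0.0253 + 0.0741] / 0.2900 = 0.3426 ⇒ 0.34
d₂ = d₁ − σ√T = 0.3426 − 0.2900 = 0.0526 ⇒ 0.05
Pr(exercise) under Q = N(d₂) = 0.5199

0.5199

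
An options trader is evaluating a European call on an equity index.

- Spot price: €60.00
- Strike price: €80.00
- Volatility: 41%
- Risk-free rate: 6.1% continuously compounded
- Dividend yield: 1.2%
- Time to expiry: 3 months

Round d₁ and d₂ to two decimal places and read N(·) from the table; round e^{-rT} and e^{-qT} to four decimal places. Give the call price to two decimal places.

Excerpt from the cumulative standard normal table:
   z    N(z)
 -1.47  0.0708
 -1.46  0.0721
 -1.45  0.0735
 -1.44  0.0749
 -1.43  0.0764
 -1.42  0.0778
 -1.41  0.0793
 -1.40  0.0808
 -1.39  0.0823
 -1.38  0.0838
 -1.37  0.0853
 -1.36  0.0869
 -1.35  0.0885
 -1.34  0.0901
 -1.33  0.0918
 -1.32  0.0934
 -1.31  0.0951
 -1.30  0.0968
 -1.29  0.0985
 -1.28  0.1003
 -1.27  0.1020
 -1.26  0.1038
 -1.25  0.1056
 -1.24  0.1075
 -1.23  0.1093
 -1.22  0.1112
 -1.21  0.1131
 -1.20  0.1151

T = 0.25;  σ√T = 0.2050
ln(S/K) + (r − q + σ²/2)T = ln(60/80) + (0.061 − 0.012 + 0.41²/2)·0.25 = -0.2877 + 0.0333 = -0.2544
d₁ = -0.2544 / 0.2050 = -1.2411 ⇒ -1.24
d₂ = d₁ − σ√T = -1.2411 − 0.2050 = -1.4461 ⇒ -1.45
e^(−qT) = e^(−0.012·0.25) = 0.9970;  e^(−rT) = e^(−0.061·0.25) = 0.9849
N(d₁) = N(-1.24) = 0.1075;  N(d₂) = N(-1.45) = 0.0735
C = 60·0.9970·0.1075 − 80·0.9849·0.0735 = 6.4306 − 5.7912 = 0.6394

€0.64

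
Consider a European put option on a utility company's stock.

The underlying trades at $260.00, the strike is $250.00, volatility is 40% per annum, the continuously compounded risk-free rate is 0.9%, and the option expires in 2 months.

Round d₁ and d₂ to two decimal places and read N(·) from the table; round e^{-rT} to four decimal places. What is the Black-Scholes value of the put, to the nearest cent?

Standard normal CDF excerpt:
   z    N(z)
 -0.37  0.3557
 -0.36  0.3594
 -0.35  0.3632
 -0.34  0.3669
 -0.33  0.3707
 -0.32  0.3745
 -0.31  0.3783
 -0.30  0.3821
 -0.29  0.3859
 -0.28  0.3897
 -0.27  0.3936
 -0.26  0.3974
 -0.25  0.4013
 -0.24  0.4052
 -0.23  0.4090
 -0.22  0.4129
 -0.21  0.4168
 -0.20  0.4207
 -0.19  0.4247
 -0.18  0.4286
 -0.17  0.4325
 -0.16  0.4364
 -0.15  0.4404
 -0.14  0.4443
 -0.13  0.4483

$11.58

T = 0.1667;  σ√T = 0.1633
d₁ = [ln(260/250) + (0.009 + 0.4²/2)·0.1667] / 0.1633 = [0.0392 + 0.0148] / 0.1633 = 0.3310 ≈ 0.33
d₂ = d₁ − σ√T = 0.3310 − 0.1633 = 0.1677 ≈ 0.17
exp(−rT) = exp(−0.009·0.1667) = 0.9985
N(−d₂) = N(-0.17) = 0.4325;  N(−d₁) = N(-0.33) = 0.3707
P = 250·0.9985·0.4325 − 260·0.3707 = 107.9628 − 96.3820 = 11.5808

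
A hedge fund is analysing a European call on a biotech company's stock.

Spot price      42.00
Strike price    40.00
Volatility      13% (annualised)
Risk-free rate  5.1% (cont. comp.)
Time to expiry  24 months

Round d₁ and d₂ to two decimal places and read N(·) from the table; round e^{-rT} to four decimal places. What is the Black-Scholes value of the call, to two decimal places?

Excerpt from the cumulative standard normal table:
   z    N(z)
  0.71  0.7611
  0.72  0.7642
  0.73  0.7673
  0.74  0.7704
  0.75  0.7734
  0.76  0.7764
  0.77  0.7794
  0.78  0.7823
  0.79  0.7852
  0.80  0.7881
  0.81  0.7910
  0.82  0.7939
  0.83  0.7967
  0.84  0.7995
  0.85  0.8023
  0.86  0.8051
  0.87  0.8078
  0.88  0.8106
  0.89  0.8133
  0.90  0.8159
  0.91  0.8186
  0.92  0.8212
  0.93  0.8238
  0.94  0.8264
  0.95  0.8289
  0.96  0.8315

σ√T = 0.13 × 1.4142 = 0.1838
d₁ = [ln(42/40) + (0.051 + ½·0.13²)·2] / (σ√T) = (0.0488 + 0.1189) / 0.1838 = 0.9121 → 0.91
d₂ = 0.9121 − 0.1838 = 0.7283 → 0.73
e^(−rT) = e^(−0.051·2) = 0.9030
N(d₁) = N(0.91) = 0.8186;  N(d₂) = N(0.73) = 0.7673
C = 42·0.8186 − 40·0.9030·0.7673 = 34.3812 − 27.7149 = 6.6663

6.67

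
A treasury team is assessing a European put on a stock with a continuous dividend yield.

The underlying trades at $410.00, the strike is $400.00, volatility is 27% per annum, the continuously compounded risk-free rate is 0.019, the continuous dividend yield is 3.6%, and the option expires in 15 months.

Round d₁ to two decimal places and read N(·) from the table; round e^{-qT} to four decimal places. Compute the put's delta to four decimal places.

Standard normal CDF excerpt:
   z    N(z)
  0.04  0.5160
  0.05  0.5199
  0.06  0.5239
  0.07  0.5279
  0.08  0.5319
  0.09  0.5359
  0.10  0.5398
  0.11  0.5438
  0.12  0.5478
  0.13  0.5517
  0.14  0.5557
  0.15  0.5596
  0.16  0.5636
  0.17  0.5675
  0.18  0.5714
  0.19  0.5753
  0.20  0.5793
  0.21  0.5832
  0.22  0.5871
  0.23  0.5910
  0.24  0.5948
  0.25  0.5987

σ√T = 0.27 × 1.1180 = 0.3019
ln(S/K) + (r − q + σ²/2)T = ln(410/400) + (0.019 − 0.036 + 0.27²/2)·1.25 = 0.0247 + 0.0243 = 0.0490
d₁ = 0.0490 / 0.3019 = 0.1623 ⇒ 0.16
N(d₁) = N(0.16) = 0.5636
Δ_put = e^(−qT)·(N(d₁) − 1) = 0.9560·(0.5636 − 1) = -0.4172

-0.4172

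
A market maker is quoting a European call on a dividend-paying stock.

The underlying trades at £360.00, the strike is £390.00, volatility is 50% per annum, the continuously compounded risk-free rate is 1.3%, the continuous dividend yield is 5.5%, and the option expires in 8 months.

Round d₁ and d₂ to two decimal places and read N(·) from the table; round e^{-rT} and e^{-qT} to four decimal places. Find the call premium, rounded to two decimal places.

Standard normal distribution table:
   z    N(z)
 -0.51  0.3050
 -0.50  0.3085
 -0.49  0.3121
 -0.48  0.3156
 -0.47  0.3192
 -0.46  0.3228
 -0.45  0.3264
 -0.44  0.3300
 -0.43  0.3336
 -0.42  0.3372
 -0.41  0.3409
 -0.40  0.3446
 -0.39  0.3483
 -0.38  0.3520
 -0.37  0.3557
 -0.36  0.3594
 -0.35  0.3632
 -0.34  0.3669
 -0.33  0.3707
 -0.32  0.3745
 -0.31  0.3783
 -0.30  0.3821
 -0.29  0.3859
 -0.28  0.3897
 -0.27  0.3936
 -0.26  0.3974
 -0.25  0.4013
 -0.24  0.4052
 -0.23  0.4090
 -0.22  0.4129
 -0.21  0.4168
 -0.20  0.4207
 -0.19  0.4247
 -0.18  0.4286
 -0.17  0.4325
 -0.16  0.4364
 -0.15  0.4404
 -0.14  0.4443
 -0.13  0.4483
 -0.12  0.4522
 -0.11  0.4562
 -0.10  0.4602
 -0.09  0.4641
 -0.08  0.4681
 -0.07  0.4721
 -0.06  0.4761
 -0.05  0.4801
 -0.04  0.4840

T = 0.6667;  σ√T = 0.4082
ln(S/K) + (r − q + σ²/2)T = ln(360/390) + (0.013 − 0.055 + 0.5²/2)·0.6667 = -0.0800 + 0.0553 = -0.0247
d₁ = -0.0247 / 0.4082 = -0.0605 which rounds to -0.06
d₂ = d₁ − σ√T = -0.0605 − 0.4082 = -0.4688 which rounds to -0.47
e^(−qT) = e^(−0.055·0.6667) = 0.9640;  e^(−rT) = e^(−0.013·0.6667) = 0.9914
C = 360·0.9640·N(-0.06) − 390·0.9914·N(-0.47) = 360·0.9640·0.4761 − 390·0.9914·0.3192 = 165.2257 − 123.4174 = 41.8083

£41.81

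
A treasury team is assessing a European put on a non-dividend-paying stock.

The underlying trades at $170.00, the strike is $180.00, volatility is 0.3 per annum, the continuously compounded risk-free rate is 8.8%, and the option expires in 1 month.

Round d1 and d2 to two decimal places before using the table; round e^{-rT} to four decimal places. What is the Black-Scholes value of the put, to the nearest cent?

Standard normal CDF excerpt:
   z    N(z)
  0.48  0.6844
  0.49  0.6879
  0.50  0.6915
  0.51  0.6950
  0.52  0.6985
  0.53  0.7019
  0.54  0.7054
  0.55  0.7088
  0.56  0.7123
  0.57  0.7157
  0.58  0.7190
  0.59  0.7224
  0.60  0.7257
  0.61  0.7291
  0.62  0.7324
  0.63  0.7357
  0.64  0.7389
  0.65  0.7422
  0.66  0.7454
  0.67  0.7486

$11.55

T = 0.08333;  σ√T = 0.0866
d₁ = [ln(170/180) + (0.088 + 0.3²/2)·0.08333] / 0.0866 = [-0.0572 + 0.0111] / 0.0866 = -0.5320 ≈ -0.53
d₂ = d₁ − σ√T = -0.5320 − 0.0866 = -0.6186 ≈ -0.62
exp(−rT) = exp(−0.088·0.08333) = 0.9927
P = 180·0.9927·N(0.62) − 170·N(0.53) = 180·0.9927·0.7324 − 170·0.7019 = 130.8696 − 119.3230 = 11.5466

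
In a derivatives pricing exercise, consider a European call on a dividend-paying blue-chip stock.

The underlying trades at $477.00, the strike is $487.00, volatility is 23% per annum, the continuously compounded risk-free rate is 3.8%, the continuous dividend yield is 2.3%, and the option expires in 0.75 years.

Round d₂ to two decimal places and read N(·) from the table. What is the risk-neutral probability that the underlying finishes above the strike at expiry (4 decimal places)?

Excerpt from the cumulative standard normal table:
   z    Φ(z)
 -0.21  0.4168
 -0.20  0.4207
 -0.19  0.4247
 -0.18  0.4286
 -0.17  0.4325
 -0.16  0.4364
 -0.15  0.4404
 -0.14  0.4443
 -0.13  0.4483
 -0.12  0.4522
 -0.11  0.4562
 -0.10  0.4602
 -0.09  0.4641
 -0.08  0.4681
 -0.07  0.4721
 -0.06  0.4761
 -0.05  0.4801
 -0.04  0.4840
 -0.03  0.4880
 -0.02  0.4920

0.4404

σ√T = 0.23·√0.75 = 0.1992
ln(S/K) + (r − q + σ²/2)T = ln(477/487) + (0.038 − 0.023 + 0.23²/2)·0.75 = -0.0207 + 0.0311 = 0.0103
d₁ = 0.0103 / 0.1992 = 0.0519 ≈ 0.05
d₂ = d₁ − σ√T = 0.0519 − 0.1992 = -0.1473 ≈ -0.15
Risk-neutral Pr[S_T > K] = N(d₂) = N(-0.15) = 0.4404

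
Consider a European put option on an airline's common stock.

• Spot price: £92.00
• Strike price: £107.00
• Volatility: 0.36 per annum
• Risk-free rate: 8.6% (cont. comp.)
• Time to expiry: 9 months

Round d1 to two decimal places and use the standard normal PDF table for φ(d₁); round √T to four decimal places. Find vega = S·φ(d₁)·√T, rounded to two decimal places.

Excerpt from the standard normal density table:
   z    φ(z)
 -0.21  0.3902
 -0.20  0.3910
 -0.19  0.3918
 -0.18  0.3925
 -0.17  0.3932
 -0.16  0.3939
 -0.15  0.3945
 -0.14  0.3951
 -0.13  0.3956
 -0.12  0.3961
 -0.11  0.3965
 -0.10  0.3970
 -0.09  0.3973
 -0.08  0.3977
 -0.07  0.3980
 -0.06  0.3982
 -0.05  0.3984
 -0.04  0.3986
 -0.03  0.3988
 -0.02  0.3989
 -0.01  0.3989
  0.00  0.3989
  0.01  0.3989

σ√T = 0.36 × 0.8660 = 0.3118
ln(S/K) + (r + σ²/2)T = ln(92/107) + (0.086 + 0.36²/2)·0.75 = -0.1510 + 0.1131 = -0.0379
d₁ = -0.0379 / 0.3118 = -0.1217 ≈ -0.12
√T = √0.75 = 0.8660
φ(d₁) = φ(-0.12) = 0.3961
vega = S·φ(d₁)·√T = 92·0.3961·0.8660 = 31.5581
(The call has the same vega.)

31.56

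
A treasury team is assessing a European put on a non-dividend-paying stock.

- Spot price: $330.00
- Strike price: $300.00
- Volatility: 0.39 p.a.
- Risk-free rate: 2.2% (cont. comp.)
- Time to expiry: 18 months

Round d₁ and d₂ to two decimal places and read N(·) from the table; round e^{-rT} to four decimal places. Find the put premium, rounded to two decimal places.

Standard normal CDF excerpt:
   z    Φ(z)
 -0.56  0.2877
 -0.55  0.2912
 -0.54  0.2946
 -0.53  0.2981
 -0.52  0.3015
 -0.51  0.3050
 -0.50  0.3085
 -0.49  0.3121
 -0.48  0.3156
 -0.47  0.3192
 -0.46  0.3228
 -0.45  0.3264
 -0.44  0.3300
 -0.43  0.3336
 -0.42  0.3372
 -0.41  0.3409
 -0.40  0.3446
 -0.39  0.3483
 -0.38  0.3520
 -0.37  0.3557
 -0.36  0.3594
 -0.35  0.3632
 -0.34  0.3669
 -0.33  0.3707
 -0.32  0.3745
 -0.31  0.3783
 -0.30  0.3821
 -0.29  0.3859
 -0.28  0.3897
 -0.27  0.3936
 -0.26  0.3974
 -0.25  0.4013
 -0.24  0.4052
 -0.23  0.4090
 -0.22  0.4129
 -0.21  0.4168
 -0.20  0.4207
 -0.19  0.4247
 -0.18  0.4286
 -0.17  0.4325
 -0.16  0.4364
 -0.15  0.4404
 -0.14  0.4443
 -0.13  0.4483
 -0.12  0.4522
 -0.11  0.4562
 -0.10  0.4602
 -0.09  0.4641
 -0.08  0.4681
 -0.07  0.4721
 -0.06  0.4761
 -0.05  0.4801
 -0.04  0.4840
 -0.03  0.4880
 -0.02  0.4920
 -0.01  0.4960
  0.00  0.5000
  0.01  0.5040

T = 1.5;  σ√T = 0.4777
ln(S/K) + (r + σ²/2)T = ln(330/300) + (0.022 + 0.39²/2)·1.5 = 0.0953 + 0.1471 = 0.2424
d₁ = 0.2424 / 0.4777 = 0.5075 ⇒ 0.51
d₂ = d₁ − σ√T = 0.5075 − 0.4777 = 0.0298 ⇒ 0.03
exp(−rT) = exp(−0.022·1.5) = 0.9675
P = 300·0.9675·N(-0.03) − 330·N(-0.51) = 300·0.9675·0.4880 − 330·0.3050 = 141.6420 − 100.6500 = 40.9920

$40.99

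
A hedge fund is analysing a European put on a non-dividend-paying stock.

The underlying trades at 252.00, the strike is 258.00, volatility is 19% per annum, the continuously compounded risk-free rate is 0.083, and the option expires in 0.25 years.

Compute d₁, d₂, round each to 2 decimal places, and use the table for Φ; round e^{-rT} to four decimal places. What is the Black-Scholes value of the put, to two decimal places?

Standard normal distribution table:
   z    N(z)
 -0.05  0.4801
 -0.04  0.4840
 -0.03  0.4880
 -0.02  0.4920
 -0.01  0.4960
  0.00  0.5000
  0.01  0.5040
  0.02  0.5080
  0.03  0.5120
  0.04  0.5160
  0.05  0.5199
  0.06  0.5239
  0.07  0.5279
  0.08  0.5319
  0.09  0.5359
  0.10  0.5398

σ√T = 0.19 × 0.5000 = 0.0950
d₁ = [ln(252/258) + (0.083 + 0.19²/2)·0.25] / 0.0950 = [-0.0235 + 0.0253] / 0.0950 = 0.0182 ⇒ 0.02
d₂ = d₁ − σ√T = 0.0182 − 0.0950 = -0.0768 ⇒ -0.08
exp(−rT) = exp(−0.083·0.25) = 0.9795
N(−d₂) = N(0.08) = 0.5319;  N(−d₁) = N(-0.02) = 0.4920
P = 258·0.9795·0.5319 − 252·0.4920 = 134.4170 − 123.9840 = 10.4330

10.43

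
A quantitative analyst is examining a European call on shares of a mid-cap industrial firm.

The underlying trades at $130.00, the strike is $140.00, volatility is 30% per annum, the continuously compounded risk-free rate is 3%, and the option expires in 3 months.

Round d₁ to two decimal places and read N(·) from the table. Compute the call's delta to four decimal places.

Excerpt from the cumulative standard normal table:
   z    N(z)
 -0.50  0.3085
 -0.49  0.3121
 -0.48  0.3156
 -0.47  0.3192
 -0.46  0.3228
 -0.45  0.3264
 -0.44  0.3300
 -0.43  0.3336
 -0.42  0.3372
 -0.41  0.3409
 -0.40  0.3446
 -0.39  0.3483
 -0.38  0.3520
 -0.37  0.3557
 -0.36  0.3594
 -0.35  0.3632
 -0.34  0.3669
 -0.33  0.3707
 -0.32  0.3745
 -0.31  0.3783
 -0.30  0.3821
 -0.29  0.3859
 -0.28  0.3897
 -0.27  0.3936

0.3557

σ√T = 0.3·√0.25 = 0.1500
d₁ = [ln(130/140) + (0.03 + 0.3²/2)·0.25] / 0.1500 = [-0.0741 + 0.0187] / 0.1500 = -0.3691 → -0.37
N(d₁) = N(-0.37) = 0.3557
Δ_call = N(d₁) = 0.3557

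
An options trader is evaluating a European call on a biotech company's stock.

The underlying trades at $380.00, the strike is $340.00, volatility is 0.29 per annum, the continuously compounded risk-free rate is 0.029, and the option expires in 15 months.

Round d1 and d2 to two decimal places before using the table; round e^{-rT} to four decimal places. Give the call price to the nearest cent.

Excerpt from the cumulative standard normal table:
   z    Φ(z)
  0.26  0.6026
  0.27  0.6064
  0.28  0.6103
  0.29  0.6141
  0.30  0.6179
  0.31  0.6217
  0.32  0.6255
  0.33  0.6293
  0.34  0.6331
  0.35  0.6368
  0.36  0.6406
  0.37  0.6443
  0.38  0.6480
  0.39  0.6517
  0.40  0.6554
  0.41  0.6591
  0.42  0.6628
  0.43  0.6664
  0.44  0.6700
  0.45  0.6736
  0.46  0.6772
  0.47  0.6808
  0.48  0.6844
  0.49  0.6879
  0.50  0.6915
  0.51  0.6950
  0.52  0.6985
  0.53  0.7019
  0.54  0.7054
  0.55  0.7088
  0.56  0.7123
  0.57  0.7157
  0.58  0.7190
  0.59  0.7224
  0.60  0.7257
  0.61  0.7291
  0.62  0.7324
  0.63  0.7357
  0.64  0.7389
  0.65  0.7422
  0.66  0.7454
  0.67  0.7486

$76.95

σ√T = 0.29·√1.25 = 0.3242
d₁ = [ln(380/340) + (0.029 + 0.29²/2)·1.25] / 0.3242 = [0.1112 + 0.0888] / 0.3242 = 0.6170 ⇒ 0.62
d₂ = d₁ − σ√T = 0.6170 − 0.3242 = 0.2927 ⇒ 0.29
e^(−rT) = e^(−0.029·1.25) = 0.9644
N(d₁) = N(0.62) = 0.7324;  N(d₂) = N(0.29) = 0.6141
C = 380·0.7324 − 340·0.9644·0.6141 = 278.3120 − 201.3609 = 76.9511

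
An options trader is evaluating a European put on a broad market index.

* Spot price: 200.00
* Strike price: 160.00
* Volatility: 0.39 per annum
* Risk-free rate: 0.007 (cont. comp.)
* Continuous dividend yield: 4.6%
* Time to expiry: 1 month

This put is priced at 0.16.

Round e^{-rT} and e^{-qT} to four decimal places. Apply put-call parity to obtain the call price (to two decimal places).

39.50

e^(−qT) = e^(−0.046·0.08333) = 0.9962;  e^(−rT) = e^(−0.007·0.08333) = 0.9994
Put-call parity: C − P = S·e^(−qT) − K·e^(−rT) = 200·0.9962 − 160·0.9994 = 199.2400 − 159.9040 = 39.3360
C = P + (C − P) = 0.16 + (39.3360) = 39.4960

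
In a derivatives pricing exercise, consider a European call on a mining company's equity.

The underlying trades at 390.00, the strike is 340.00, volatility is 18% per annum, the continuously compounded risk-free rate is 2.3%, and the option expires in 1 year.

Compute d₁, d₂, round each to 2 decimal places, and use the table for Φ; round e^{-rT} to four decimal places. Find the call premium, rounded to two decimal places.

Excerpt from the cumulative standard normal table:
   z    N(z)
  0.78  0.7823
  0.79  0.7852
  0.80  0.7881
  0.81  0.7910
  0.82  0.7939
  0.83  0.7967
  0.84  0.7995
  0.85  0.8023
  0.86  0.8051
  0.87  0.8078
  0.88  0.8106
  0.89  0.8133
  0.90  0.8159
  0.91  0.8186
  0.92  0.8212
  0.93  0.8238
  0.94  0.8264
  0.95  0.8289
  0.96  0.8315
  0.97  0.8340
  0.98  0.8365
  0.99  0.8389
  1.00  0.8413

σ√T = 0.18·√1 = 0.1800
d₁ = [ln(390/340) + (0.023 + ½·0.18²)·1] / (σ√T) = (0.1372 + 0.0392) / 0.1800 = 0.9800 which rounds to 0.98
d₂ = 0.9800 − 0.1800 = 0.8000 which rounds to 0.80
e^(−rT) = e^(−0.023·1) = 0.9773
C = 390·N(0.98) − 340·0.9773·N(0.80) = 390·0.8365 − 340·0.9773·0.7881 = 326.2350 − 261.8714 = 64.3636

64.36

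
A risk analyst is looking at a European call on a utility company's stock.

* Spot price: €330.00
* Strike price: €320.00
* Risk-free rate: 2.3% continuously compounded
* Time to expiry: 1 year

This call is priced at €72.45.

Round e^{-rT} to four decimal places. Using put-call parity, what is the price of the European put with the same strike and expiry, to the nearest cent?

€55.19

e^(−rT) = e^(−0.023·1) = 0.9773
Put-call parity: C − P = S − K·e^(−rT) = 330 − 320·0.9773 = 330 − 312.7360 = 17.2640
P = C − (C − P) = 72.45 − (17.2640) = 55.1860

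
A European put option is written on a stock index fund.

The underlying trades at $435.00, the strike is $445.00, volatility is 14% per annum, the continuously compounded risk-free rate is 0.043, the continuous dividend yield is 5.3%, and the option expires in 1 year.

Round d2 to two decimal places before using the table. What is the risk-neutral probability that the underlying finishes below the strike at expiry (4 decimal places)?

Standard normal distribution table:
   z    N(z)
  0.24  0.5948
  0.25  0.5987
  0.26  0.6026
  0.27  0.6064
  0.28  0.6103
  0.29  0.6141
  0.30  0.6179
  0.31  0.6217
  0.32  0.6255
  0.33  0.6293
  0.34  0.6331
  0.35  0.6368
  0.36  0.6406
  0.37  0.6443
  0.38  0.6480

0.6179

σ√T = 0.14·√1 = 0.1400
d₁ = [ln(435/445) + (0.043 − 0.053 + 0.14²/2)·1] / 0.1400 = [-0.0227 − 0.0002] / 0.1400 = -0.1638 which rounds to -0.16
d₂ = d₁ − σ√T = -0.1638 − 0.1400 = -0.3038 which rounds to -0.30
Risk-neutral Pr[S_T < K] = N(−d₂) = N(0.30) = 0.6179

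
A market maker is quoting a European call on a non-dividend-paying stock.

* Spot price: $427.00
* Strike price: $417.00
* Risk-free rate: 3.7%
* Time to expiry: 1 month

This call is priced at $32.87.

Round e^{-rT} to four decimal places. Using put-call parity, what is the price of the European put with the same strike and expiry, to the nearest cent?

$21.58

exp(−rT) = exp(−0.037·0.08333) = 0.9969
Put-call parity: C − P = S − K·e^(−rT) = 427 − 417·0.9969 = 427 − 415.7073 = 11.2927
P = C − (C − P) = 32.87 − (11.2927) = 21.5773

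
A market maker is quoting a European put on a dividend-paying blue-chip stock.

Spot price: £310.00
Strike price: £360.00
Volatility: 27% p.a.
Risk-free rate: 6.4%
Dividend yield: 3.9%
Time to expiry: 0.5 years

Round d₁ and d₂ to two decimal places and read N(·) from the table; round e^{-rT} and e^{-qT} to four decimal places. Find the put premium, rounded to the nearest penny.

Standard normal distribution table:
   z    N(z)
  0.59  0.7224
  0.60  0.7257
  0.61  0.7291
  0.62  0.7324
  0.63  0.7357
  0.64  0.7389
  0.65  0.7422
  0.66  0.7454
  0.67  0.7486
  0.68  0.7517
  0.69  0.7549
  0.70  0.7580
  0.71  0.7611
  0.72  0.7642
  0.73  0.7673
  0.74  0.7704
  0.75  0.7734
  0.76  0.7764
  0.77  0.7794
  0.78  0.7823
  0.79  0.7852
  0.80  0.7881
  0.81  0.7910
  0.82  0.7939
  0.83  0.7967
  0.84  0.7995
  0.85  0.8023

σ√T = 0.27 × 0.7071 = 0.1909
d₁ = [ln(310/360) + (0.064 − 0.039 + 0.27²/2)·0.5] / 0.1909 = [-0.1495 + 0.0307] / 0.1909 = -0.6223 ≈ -0.62
d₂ = d₁ − σ√T = -0.6223 − 0.1909 = -0.8132 ≈ -0.81
e^(−qT) = e^(−0.039·0.5) = 0.9807;  e^(−rT) = e^(−0.064·0.5) = 0.9685
N(−d₂) = N(0.81) = 0.7910;  N(−d₁) = N(0.62) = 0.7324
P = 360·0.9685·0.7910 − 310·0.9807·0.7324 = 275.7901 − 222.6621 = 53.1280

£53.13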